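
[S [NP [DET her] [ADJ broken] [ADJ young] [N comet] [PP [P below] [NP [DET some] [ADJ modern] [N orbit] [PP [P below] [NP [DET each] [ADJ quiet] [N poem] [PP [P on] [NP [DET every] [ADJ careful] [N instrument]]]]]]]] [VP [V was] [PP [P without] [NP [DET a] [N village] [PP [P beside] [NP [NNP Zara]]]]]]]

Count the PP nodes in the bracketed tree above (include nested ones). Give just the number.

Scanning left to right, an opening `[PP` appears at word positions 5, 9, 13, 18, 21 — 5 in total.

5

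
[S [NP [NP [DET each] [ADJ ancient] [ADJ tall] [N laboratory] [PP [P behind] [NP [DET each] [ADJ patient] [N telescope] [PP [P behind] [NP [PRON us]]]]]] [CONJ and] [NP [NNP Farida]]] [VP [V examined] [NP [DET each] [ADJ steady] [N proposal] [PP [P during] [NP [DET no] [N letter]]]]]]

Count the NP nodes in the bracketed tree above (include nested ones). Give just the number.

7

Scanning left to right, an opening `[NP` appears at word positions 1, 1, 6, 10, 12, 14, 18 — 7 in total.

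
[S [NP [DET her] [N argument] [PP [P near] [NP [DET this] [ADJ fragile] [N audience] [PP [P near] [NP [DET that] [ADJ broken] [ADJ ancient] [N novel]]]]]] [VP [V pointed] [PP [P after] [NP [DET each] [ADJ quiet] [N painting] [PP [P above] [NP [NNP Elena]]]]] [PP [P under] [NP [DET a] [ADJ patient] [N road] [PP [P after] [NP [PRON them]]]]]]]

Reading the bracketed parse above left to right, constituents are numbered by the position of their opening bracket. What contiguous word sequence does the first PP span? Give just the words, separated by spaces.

near this fragile audience near that broken ancient novel

In left-to-right order the PP constituents are "near this fragile audience near that broken ancient novel"; "near that broken ancient novel"; "after each quiet painting above Elena"; "above Elena"; "under a patient road after them"; "after them". Number 1 is "near this fragile audience near that broken ancient novel".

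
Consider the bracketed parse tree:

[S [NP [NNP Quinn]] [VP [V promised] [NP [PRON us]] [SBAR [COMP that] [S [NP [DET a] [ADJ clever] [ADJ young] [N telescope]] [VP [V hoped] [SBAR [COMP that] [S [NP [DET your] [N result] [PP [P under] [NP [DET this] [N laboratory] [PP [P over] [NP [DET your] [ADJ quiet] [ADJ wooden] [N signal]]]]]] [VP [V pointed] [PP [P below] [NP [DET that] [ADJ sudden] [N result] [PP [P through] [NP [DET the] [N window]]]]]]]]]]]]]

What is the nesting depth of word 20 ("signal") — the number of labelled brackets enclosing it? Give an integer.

The word sits inside N, which is inside NP, inside PP, inside NP, inside PP, inside NP, inside S, inside SBAR, inside VP, inside S, inside SBAR, inside VP, inside S — 13 brackets in all.

13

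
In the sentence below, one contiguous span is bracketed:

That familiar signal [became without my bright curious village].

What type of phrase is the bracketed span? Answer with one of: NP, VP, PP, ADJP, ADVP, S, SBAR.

VP

"became" is the head of the bracketed span, so the span is a verb phrase: VP.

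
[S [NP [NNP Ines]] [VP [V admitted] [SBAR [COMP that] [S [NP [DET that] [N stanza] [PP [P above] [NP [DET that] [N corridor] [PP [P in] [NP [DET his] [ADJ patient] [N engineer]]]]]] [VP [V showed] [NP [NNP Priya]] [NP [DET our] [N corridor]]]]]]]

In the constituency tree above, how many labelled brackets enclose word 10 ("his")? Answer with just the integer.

Counting open brackets not yet closed at "his": [S [VP [SBAR [S [NP [PP [NP [PP [NP [DET = 10.

10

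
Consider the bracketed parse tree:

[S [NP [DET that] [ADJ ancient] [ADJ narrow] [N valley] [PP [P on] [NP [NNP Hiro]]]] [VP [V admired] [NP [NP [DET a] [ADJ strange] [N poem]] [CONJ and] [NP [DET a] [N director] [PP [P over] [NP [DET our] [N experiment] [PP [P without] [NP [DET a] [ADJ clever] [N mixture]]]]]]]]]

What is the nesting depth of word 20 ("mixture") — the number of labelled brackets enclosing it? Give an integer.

Counting open brackets not yet closed at "mixture": [S [VP [NP [NP [PP [NP [PP [NP [N = 9.

9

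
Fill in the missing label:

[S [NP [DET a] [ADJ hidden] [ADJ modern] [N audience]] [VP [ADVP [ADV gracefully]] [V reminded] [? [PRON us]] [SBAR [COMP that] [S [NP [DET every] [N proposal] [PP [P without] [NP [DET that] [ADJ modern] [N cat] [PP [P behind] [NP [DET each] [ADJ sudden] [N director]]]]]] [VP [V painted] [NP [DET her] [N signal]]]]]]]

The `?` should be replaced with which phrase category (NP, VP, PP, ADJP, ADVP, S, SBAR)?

NP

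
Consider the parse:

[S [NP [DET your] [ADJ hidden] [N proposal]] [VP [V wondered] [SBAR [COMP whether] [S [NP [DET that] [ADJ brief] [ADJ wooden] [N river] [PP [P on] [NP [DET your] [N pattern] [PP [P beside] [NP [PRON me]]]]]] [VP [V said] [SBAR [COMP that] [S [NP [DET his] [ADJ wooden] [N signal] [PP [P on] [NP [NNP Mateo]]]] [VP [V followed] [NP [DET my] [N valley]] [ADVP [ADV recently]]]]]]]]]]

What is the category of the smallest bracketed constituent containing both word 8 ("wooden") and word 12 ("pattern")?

NP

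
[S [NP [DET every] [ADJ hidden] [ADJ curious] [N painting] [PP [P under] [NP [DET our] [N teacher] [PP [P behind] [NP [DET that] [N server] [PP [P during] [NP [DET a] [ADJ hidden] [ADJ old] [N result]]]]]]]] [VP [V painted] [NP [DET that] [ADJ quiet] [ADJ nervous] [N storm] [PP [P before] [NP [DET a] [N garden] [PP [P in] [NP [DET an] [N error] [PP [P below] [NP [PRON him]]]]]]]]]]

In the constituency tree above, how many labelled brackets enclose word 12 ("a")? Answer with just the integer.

The word sits inside DET, which is inside NP, inside PP, inside NP, inside PP, inside NP, inside PP, inside NP, inside S — 9 brackets in all.

9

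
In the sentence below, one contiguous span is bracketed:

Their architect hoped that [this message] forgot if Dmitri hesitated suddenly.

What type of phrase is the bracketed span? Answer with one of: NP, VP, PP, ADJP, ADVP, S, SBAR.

NP

The bracketed span "this message" is headed by "message", making it a noun phrase (NP).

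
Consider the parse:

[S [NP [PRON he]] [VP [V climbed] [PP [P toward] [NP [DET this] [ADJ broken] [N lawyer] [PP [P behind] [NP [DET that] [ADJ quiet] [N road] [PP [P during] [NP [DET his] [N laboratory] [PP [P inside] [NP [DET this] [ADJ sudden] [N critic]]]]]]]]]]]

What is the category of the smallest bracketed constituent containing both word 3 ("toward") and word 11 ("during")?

PP

Word 3 lies under S → VP → PP → P; word 11 lies under S → VP → PP → NP → PP → NP → PP → P. The lowest shared node is the PP.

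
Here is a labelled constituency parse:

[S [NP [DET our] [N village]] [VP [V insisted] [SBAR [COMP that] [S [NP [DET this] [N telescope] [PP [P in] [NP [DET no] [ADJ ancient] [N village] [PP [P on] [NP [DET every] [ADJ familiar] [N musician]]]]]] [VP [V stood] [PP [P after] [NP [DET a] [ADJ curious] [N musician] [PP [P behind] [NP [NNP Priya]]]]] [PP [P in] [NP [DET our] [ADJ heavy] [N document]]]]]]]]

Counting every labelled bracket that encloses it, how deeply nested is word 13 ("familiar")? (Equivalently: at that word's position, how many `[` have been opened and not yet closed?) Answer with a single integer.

Counting open brackets not yet closed at "familiar": [S [VP [SBAR [S [NP [PP [NP [PP [NP [ADJ = 10.

10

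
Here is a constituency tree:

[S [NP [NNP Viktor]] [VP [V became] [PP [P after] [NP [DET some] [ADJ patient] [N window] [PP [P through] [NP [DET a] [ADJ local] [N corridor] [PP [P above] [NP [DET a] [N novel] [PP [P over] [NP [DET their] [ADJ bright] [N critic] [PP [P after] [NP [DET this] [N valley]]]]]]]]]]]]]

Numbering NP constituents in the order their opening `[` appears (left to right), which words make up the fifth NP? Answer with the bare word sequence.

their bright critic after this valley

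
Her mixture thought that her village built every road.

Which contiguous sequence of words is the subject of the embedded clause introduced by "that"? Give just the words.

her village

"her village" is the NP that combines with the VP headed by "built" to form the embedded clause introduced by "that" — the subject.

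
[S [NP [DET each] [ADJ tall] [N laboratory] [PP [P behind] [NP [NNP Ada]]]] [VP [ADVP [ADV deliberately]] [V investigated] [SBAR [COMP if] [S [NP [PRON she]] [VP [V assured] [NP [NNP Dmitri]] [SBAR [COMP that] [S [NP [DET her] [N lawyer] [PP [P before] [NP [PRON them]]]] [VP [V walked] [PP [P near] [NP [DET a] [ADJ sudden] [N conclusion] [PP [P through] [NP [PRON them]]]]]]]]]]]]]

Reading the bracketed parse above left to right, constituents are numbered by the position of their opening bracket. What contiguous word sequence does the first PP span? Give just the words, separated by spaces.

Opening `[PP` markers occur at word positions 4, 15, 18, 22; the first of these opens the constituent [PP behind Ada].

behind Ada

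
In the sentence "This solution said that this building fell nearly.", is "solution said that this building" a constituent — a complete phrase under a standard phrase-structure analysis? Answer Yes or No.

The sequence begins inside the noun phrase "this solution" and ends inside the verb phrase "said that this building fell nearly"; it crosses a phrase boundary, so no single node in the tree spans exactly those words.

No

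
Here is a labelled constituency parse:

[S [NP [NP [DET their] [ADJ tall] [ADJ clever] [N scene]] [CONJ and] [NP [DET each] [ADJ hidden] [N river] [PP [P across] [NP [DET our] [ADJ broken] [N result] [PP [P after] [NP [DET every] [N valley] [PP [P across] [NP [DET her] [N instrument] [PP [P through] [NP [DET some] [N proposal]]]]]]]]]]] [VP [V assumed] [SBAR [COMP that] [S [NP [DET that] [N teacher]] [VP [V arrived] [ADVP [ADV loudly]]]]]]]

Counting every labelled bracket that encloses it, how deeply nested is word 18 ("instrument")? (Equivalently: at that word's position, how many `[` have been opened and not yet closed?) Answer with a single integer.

10

The word sits inside N, which is inside NP, inside PP, inside NP, inside PP, inside NP, inside PP, inside NP, inside NP, inside S — 10 brackets in all.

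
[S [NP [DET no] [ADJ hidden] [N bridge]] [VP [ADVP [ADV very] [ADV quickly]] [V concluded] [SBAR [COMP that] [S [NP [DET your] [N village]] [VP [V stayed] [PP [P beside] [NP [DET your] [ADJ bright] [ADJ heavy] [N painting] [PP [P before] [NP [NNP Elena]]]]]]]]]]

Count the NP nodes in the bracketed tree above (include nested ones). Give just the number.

4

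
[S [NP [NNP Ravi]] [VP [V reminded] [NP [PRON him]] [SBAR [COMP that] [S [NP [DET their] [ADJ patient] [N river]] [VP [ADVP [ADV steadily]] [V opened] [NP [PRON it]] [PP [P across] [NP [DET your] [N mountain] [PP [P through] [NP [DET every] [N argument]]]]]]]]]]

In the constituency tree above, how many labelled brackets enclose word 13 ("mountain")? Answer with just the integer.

8

Path from the root down to the word: S → VP → SBAR → S → VP → PP → NP → N. That is 8 enclosing brackets.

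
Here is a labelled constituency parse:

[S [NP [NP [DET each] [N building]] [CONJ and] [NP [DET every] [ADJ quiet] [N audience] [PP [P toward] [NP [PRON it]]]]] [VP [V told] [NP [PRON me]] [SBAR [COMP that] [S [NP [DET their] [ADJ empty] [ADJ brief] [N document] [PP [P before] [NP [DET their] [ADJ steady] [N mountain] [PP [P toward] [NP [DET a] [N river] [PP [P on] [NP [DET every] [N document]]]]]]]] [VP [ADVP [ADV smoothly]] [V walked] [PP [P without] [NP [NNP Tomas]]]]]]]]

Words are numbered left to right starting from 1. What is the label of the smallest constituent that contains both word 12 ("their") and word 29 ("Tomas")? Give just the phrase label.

S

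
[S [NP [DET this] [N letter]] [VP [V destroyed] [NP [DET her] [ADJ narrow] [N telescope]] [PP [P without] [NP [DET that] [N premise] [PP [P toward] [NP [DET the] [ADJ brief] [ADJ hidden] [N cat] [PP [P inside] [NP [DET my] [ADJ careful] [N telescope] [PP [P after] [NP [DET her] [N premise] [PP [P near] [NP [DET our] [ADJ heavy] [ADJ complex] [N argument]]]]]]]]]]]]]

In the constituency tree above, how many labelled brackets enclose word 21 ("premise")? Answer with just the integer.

Counting open brackets not yet closed at "premise": [S [VP [PP [NP [PP [NP [PP [NP [PP [NP [N = 11.

11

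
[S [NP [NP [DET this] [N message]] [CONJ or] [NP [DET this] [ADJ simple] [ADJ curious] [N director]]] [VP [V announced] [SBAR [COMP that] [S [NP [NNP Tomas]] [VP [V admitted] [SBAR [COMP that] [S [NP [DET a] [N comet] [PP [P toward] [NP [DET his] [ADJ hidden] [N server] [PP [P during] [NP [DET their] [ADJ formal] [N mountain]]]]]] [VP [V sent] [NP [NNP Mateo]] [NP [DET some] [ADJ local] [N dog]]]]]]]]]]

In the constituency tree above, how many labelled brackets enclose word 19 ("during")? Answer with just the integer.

12

Path from the root down to the word: S → VP → SBAR → S → VP → SBAR → S → NP → PP → NP → PP → P. That is 12 enclosing brackets.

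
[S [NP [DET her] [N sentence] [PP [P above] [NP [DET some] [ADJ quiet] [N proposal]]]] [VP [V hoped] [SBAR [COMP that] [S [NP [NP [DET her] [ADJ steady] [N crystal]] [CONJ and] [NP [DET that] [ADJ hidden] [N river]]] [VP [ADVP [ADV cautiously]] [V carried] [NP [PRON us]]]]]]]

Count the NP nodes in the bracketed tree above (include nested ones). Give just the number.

6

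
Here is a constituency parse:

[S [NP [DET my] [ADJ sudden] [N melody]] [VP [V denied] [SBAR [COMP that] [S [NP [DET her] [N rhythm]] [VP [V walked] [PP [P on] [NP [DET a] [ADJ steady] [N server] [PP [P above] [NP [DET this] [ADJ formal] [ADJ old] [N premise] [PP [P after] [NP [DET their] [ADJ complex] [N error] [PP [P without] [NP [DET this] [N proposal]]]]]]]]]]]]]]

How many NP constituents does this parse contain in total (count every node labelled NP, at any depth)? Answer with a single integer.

The NP constituents are: [NP my sudden melody]; [NP her rhythm]; [NP a steady server above this formal old premise after their complex error without this proposal]; [NP this formal old premise after their complex error without this proposal]; [NP their complex error without this proposal]; [NP this proposal]. Total: 6.

6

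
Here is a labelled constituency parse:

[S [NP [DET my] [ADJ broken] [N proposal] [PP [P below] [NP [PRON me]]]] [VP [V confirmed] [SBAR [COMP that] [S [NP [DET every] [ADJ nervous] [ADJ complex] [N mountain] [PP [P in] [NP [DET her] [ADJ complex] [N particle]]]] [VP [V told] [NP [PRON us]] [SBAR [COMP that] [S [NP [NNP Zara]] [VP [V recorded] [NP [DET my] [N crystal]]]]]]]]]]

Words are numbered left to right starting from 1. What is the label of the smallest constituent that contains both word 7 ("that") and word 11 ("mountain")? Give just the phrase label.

SBAR

Both words fall inside [SBAR that every nervous complex mountain in her complex particle told us that Zara recorded my crystal] (words 7–22), and no smaller constituent contains them both. Label: SBAR.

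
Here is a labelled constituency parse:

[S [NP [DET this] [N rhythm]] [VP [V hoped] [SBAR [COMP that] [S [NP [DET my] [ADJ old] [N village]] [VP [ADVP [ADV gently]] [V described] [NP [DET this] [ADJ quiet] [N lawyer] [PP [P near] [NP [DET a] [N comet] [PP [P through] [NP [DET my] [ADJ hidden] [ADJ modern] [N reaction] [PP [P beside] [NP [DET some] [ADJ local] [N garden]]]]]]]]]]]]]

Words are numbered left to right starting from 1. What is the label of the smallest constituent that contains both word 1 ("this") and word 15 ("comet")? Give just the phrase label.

S

The smallest bracket enclosing both words is [S this rhythm hoped that my old village gently described this quiet lawyer near a comet through my hidden modern reaction beside some local garden], so the label is S.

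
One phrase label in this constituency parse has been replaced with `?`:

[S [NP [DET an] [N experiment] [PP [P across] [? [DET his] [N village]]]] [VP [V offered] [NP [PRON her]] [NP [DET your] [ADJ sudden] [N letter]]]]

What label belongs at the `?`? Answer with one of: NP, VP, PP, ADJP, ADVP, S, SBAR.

NP

Looking at what the `?` directly dominates — DET 'his', N 'village' — this is a noun phrase (NP).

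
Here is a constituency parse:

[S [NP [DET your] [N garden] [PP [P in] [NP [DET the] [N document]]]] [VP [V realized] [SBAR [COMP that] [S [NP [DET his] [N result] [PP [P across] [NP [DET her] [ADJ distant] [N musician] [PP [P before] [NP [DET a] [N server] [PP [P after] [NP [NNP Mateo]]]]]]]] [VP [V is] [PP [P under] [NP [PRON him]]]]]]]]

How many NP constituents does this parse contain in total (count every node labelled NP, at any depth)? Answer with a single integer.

7

Scanning left to right, an opening `[NP` appears at word positions 1, 4, 8, 11, 15, 18, 21 — 7 in total.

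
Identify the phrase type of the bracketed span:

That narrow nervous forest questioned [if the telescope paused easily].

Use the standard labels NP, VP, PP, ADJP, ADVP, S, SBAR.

"if" is the head of the bracketed span, so the span is a subordinate clause: SBAR.

SBAR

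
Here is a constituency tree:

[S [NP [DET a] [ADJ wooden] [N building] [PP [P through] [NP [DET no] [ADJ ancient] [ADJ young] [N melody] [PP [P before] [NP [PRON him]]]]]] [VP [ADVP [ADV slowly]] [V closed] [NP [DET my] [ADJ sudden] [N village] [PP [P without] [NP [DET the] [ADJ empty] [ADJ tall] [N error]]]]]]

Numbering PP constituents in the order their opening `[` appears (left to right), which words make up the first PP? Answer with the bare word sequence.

through no ancient young melody before him

The PP opening brackets appear, in order, over: "through no ancient young melody before him"; "before him"; "without the empty tall error". The first one spans "through no ancient young melody before him".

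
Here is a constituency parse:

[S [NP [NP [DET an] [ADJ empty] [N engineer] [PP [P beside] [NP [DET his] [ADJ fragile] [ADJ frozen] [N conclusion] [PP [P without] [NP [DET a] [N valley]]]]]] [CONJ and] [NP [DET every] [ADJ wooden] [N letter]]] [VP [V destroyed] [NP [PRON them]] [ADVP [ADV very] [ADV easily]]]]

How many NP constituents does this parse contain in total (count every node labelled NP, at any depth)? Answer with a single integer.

6

Scanning left to right, an opening `[NP` appears at word positions 1, 1, 5, 10, 13, 17 — 6 in total.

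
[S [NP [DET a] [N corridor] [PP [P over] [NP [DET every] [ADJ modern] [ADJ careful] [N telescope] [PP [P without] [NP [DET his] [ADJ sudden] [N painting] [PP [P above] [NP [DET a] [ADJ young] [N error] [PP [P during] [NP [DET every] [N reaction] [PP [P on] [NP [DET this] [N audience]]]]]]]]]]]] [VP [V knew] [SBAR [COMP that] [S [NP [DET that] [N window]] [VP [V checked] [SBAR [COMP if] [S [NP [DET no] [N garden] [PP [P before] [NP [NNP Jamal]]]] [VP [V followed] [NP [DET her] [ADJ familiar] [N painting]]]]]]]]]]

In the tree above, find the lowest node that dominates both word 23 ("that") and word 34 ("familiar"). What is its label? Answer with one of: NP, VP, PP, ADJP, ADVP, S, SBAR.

The smallest bracket enclosing both words is [SBAR that that window checked if no garden before Jamal followed her familiar painting], so the label is SBAR.

SBAR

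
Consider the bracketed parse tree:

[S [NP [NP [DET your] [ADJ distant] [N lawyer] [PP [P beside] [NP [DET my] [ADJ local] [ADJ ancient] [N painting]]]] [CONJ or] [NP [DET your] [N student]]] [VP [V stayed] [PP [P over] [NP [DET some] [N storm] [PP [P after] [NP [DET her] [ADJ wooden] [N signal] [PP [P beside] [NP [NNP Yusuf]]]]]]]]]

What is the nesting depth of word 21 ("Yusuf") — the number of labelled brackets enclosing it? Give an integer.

9

Counting open brackets not yet closed at "Yusuf": [S [VP [PP [NP [PP [NP [PP [NP [NNP = 9.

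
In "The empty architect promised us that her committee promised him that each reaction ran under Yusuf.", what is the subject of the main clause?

the empty architect

The subject of the main clause is the NP immediately before the verb "promised": "the empty architect".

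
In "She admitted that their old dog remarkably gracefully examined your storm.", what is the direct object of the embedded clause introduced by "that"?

The verb of the embedded clause introduced by "that" is "examined"; its direct object is the NP "your storm".

your storm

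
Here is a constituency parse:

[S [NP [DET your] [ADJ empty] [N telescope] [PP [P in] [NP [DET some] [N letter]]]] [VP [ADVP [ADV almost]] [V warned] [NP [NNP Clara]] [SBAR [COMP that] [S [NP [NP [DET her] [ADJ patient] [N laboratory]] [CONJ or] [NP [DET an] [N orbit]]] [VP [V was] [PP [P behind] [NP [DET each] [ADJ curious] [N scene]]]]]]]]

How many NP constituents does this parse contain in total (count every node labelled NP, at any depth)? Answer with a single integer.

7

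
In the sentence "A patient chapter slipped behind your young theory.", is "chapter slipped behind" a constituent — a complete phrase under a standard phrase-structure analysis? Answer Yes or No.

No

The sequence begins inside the noun phrase "a patient chapter" and ends inside the verb phrase "slipped behind your young theory"; it crosses a phrase boundary, so no single node in the tree spans exactly those words.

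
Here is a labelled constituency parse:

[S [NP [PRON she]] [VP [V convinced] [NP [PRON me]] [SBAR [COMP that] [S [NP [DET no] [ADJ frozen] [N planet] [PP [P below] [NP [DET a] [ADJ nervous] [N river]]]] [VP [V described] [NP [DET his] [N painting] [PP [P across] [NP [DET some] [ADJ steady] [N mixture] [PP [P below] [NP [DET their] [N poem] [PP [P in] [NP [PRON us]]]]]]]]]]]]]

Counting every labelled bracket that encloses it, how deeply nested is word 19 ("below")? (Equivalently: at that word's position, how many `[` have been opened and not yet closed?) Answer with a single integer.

10

Counting open brackets not yet closed at "below": [S [VP [SBAR [S [VP [NP [PP [NP [PP [P = 10.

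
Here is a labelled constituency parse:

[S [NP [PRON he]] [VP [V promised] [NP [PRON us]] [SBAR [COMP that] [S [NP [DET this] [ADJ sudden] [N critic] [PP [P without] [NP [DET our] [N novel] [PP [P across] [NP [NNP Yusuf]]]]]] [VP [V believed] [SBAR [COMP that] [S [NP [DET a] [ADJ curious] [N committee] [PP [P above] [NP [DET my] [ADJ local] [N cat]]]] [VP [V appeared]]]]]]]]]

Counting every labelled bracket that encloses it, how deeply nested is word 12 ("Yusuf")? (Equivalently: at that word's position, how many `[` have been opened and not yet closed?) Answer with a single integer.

The word sits inside NNP, which is inside NP, inside PP, inside NP, inside PP, inside NP, inside S, inside SBAR, inside VP, inside S — 10 brackets in all.

10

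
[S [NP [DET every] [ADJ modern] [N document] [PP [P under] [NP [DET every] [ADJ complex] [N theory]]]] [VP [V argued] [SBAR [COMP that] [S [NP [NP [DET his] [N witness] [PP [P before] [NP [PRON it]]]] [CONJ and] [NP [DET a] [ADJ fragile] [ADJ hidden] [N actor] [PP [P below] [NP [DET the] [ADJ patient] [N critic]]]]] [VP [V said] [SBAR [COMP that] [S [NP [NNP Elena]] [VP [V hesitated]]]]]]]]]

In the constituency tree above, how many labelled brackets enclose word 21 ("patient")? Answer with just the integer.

The word sits inside ADJ, which is inside NP, inside PP, inside NP, inside NP, inside S, inside SBAR, inside VP, inside S — 9 brackets in all.

9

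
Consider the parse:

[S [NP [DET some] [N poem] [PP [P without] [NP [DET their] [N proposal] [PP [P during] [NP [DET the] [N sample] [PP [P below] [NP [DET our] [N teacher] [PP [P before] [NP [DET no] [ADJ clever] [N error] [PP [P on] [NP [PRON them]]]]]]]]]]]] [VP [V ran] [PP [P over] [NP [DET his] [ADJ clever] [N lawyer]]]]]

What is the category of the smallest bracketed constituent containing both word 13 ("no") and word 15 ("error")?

NP

The smallest bracket enclosing both words is [NP no clever error on them], so the label is NP.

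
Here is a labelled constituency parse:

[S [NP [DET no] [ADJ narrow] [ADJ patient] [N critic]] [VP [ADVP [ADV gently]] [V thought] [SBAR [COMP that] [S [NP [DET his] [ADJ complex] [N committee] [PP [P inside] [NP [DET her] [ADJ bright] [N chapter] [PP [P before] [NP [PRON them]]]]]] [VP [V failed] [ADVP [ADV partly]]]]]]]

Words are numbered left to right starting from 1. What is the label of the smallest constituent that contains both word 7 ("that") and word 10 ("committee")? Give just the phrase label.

SBAR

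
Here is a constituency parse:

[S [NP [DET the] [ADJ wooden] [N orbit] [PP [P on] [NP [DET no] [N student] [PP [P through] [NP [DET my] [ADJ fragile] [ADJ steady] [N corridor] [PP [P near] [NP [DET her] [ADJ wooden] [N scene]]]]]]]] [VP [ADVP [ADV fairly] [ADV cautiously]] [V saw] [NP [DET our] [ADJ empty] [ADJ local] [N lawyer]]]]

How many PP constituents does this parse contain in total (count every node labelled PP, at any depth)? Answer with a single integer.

Listing each PP by its span: [PP on no student through my fragile steady corridor near her wooden scene]; [PP through my fragile steady corridor near her wooden scene]; [PP near her wooden scene] — that makes 3.

3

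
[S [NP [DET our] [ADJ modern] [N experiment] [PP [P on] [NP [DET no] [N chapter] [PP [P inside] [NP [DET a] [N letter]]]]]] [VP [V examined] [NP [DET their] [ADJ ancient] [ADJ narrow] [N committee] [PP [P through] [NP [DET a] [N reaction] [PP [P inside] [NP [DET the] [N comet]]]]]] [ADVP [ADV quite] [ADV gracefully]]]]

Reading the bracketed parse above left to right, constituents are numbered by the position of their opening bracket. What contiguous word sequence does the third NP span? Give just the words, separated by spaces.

a letter

Opening `[NP` markers occur at word positions 1, 5, 8, 11, 16, 19; the third of these opens the constituent [NP a letter].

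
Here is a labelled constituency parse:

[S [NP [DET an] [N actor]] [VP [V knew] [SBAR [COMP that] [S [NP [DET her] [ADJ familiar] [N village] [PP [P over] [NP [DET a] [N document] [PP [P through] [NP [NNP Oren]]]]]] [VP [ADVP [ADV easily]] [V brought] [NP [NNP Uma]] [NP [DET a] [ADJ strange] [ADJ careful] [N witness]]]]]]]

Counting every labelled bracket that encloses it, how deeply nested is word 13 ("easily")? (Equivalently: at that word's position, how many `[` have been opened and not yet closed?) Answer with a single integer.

The word sits inside ADV, which is inside ADVP, inside VP, inside S, inside SBAR, inside VP, inside S — 7 brackets in all.

7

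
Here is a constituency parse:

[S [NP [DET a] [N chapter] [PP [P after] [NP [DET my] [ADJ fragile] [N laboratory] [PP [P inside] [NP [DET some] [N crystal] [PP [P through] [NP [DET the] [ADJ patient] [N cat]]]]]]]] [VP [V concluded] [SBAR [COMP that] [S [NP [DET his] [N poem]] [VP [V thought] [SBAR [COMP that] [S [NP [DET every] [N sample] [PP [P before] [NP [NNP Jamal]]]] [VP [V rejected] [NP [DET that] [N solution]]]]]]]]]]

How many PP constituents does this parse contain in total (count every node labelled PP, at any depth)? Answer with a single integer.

4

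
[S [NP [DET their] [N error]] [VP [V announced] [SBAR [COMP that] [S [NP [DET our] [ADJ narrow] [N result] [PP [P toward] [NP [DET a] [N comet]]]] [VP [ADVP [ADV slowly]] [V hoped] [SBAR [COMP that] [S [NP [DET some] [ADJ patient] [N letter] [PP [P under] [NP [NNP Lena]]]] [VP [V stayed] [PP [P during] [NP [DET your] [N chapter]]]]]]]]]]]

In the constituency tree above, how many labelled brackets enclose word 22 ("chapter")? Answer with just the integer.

The word sits inside N, which is inside NP, inside PP, inside VP, inside S, inside SBAR, inside VP, inside S, inside SBAR, inside VP, inside S — 11 brackets in all.

11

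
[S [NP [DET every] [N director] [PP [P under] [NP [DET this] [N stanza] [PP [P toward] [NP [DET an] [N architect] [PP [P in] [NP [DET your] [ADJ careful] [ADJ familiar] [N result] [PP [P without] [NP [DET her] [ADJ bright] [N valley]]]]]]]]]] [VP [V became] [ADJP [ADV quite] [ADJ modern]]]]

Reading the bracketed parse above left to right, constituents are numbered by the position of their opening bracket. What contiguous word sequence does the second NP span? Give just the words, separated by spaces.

this stanza toward an architect in your careful familiar result without her bright valley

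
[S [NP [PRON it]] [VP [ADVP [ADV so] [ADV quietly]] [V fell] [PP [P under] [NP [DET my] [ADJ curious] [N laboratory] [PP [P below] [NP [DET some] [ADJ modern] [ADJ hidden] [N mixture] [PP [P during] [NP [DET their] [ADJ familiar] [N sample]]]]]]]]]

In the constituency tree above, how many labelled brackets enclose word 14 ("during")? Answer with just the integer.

8

Counting open brackets not yet closed at "during": [S [VP [PP [NP [PP [NP [PP [P = 8.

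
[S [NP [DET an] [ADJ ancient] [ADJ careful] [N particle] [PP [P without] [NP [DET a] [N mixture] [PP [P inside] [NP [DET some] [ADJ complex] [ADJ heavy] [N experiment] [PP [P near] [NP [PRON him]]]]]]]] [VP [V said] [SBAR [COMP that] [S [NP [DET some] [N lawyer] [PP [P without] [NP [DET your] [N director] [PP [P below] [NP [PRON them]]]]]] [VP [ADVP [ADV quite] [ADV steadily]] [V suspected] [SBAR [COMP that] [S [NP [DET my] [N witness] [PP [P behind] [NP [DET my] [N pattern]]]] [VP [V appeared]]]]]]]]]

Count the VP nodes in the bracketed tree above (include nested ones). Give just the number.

3

Listing each VP by its span: [VP said that some lawyer without your director below them quite steadily suspected that my witness behind my pattern appeared]; [VP quite steadily suspected that my witness behind my pattern appeared]; [VP appeared] — that makes 3.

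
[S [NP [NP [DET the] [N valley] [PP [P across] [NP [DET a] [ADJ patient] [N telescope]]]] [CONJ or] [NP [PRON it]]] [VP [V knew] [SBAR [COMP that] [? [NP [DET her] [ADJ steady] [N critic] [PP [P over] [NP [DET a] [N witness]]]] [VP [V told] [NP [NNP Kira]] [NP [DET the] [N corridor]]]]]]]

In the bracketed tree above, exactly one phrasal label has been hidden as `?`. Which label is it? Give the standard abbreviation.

S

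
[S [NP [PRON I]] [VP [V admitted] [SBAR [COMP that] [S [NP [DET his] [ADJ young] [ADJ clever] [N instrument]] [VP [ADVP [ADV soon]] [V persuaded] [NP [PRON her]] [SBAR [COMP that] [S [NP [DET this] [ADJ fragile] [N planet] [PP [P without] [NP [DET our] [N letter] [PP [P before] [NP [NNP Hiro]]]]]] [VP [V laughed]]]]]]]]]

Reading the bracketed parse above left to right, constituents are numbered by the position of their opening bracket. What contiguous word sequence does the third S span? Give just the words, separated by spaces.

this fragile planet without our letter before Hiro laughed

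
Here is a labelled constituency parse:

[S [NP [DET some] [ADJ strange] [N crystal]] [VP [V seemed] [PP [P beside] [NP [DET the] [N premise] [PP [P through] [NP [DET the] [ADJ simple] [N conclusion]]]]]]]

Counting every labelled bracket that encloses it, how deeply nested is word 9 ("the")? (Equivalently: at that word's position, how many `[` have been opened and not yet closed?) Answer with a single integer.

The word sits inside DET, which is inside NP, inside PP, inside NP, inside PP, inside VP, inside S — 7 brackets in all.

7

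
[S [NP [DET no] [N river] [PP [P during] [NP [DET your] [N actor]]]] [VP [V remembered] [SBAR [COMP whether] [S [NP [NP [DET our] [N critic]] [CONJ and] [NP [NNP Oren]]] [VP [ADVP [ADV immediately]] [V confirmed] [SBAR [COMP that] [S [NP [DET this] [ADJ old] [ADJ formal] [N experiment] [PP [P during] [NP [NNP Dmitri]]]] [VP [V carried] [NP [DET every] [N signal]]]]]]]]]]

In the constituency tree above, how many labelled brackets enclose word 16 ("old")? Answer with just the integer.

9

The word sits inside ADJ, which is inside NP, inside S, inside SBAR, inside VP, inside S, inside SBAR, inside VP, inside S — 9 brackets in all.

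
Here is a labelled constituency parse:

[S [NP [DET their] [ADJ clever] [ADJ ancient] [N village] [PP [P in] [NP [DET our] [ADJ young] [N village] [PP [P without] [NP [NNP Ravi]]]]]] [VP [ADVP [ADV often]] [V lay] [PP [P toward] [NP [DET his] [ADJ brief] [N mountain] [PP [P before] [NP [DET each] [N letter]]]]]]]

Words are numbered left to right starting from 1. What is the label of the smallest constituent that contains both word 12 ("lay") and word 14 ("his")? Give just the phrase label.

Both words fall inside [VP often lay toward his brief mountain before each letter] (words 11–19), and no smaller constituent contains them both. Label: VP.

VP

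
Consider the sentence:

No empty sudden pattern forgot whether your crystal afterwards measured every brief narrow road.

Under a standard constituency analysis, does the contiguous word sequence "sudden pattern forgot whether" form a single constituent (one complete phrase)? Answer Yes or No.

No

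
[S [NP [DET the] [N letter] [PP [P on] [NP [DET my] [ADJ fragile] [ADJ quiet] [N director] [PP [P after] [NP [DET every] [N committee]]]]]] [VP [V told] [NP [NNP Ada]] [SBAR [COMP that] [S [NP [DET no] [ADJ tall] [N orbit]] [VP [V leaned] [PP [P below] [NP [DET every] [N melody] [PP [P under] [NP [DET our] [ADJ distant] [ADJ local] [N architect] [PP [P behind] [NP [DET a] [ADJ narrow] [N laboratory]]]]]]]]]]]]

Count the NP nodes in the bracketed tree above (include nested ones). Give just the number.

8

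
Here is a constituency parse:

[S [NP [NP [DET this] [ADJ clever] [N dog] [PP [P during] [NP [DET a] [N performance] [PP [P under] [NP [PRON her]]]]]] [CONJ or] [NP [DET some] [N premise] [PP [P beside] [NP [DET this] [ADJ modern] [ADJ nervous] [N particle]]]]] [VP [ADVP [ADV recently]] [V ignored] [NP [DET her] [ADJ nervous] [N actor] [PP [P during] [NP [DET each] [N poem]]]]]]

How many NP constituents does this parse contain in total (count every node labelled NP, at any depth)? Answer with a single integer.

8

Listing each NP by its span: [NP this clever dog during a performance under her or some premise beside this modern nervous particle]; [NP this clever dog during a performance under her]; [NP a performance under her]; [NP her]; [NP some premise beside this modern nervous particle]; [NP this modern nervous particle] … — that makes 8.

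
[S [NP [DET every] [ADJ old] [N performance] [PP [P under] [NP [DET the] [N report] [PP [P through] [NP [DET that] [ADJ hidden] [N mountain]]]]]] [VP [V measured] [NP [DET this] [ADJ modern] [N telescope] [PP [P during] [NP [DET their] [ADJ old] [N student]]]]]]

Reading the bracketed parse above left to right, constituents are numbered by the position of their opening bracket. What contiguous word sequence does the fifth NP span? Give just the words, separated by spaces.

Opening `[NP` markers occur at word positions 1, 5, 8, 12, 16; the fifth of these opens the constituent [NP their old student].

their old student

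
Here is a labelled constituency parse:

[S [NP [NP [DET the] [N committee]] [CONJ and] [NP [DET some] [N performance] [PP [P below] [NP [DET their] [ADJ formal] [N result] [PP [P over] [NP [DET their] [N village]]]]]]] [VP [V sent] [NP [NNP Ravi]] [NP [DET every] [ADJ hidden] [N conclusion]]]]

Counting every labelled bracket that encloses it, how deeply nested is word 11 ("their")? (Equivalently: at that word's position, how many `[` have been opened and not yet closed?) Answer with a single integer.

Path from the root down to the word: S → NP → NP → PP → NP → PP → NP → DET. That is 8 enclosing brackets.

8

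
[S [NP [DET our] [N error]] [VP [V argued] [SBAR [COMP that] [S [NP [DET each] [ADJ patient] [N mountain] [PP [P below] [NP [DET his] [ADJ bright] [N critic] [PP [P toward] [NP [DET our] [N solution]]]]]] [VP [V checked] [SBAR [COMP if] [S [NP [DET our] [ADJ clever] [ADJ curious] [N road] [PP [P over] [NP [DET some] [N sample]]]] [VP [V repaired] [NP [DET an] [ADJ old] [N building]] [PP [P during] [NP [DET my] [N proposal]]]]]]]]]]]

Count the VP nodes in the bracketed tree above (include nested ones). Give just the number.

3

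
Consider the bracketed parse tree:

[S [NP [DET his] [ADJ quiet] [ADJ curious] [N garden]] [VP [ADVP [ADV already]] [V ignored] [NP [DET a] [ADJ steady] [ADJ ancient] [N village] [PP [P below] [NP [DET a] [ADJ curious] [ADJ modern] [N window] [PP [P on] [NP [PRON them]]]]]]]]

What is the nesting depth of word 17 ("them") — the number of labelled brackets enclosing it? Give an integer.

8

The word sits inside PRON, which is inside NP, inside PP, inside NP, inside PP, inside NP, inside VP, inside S — 8 brackets in all.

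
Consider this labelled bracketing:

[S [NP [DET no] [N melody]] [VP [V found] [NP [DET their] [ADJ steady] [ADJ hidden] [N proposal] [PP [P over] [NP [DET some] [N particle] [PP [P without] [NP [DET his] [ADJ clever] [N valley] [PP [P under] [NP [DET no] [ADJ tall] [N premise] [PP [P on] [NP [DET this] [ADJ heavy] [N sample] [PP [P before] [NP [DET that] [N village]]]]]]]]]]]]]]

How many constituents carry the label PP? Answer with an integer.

5

The PP constituents are: [PP over some particle without his clever valley under no tall premise on this heavy sample before that village]; [PP without his clever valley under no tall premise on this heavy sample before that village]; [PP under no tall premise on this heavy sample before that village]; [PP on this heavy sample before that village]; [PP before that village]. Total: 5.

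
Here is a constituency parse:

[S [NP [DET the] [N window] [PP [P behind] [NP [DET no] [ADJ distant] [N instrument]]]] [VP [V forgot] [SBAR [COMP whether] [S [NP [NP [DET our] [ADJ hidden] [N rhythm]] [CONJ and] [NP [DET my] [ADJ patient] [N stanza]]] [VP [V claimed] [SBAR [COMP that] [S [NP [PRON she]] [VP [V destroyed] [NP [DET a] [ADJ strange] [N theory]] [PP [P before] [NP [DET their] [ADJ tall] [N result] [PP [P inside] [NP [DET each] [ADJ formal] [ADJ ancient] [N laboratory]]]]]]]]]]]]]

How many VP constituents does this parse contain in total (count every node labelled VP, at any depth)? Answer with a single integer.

3

The VP constituents are: [VP forgot whether our hidden rhythm and my patient stanza claimed that she destroyed a strange theory before their tall result inside each formal ancient laboratory]; [VP claimed that she destroyed a strange theory before their tall result inside each formal ancient laboratory]; [VP destroyed a strange theory before their tall result inside each formal ancient laboratory]. Total: 3.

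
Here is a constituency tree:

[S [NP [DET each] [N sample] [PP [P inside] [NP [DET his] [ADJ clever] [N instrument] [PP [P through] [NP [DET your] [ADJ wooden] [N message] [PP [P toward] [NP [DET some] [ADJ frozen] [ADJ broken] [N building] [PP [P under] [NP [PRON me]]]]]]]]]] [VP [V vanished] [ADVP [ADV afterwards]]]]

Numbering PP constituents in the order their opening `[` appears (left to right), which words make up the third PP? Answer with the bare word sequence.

toward some frozen broken building under me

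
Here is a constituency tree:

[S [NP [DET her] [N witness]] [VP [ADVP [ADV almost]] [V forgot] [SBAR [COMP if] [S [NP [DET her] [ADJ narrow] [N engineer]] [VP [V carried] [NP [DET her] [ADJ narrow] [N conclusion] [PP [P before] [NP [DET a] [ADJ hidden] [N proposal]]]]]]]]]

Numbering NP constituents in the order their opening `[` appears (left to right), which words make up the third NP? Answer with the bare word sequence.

her narrow conclusion before a hidden proposal

The NP opening brackets appear, in order, over: "her witness"; "her narrow engineer"; "her narrow conclusion before a hidden proposal"; "a hidden proposal". The third one spans "her narrow conclusion before a hidden proposal".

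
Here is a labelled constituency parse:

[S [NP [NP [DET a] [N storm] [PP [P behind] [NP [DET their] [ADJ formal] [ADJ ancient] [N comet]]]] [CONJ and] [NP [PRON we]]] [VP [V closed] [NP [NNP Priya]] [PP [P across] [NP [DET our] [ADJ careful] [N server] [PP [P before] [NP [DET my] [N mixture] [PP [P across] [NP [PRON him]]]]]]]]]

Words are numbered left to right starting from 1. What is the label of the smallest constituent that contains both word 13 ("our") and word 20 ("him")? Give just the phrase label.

Word 13 lies under S → VP → PP → NP → DET; word 20 lies under S → VP → PP → NP → PP → NP → PP → NP → PRON. The lowest shared node is the NP.

NP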